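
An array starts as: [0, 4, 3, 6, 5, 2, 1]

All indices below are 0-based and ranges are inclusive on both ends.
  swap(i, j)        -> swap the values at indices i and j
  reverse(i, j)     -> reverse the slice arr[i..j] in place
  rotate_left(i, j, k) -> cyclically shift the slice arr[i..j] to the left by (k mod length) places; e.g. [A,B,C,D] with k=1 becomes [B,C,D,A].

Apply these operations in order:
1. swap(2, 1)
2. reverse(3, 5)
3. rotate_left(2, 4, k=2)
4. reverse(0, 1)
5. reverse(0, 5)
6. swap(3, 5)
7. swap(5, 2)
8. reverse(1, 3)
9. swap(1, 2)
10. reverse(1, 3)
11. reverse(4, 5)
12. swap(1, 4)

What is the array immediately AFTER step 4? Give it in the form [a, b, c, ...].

After 1 (swap(2, 1)): [0, 3, 4, 6, 5, 2, 1]
After 2 (reverse(3, 5)): [0, 3, 4, 2, 5, 6, 1]
After 3 (rotate_left(2, 4, k=2)): [0, 3, 5, 4, 2, 6, 1]
After 4 (reverse(0, 1)): [3, 0, 5, 4, 2, 6, 1]

Answer: [3, 0, 5, 4, 2, 6, 1]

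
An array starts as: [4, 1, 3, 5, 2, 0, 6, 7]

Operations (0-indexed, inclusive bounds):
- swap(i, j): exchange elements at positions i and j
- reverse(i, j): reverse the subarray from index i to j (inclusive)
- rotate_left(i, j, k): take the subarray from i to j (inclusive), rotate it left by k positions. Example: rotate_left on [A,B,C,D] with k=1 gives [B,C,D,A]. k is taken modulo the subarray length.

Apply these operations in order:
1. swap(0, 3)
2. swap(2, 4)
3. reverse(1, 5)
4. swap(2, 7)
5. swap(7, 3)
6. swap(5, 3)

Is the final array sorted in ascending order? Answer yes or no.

Answer: no

Derivation:
After 1 (swap(0, 3)): [5, 1, 3, 4, 2, 0, 6, 7]
After 2 (swap(2, 4)): [5, 1, 2, 4, 3, 0, 6, 7]
After 3 (reverse(1, 5)): [5, 0, 3, 4, 2, 1, 6, 7]
After 4 (swap(2, 7)): [5, 0, 7, 4, 2, 1, 6, 3]
After 5 (swap(7, 3)): [5, 0, 7, 3, 2, 1, 6, 4]
After 6 (swap(5, 3)): [5, 0, 7, 1, 2, 3, 6, 4]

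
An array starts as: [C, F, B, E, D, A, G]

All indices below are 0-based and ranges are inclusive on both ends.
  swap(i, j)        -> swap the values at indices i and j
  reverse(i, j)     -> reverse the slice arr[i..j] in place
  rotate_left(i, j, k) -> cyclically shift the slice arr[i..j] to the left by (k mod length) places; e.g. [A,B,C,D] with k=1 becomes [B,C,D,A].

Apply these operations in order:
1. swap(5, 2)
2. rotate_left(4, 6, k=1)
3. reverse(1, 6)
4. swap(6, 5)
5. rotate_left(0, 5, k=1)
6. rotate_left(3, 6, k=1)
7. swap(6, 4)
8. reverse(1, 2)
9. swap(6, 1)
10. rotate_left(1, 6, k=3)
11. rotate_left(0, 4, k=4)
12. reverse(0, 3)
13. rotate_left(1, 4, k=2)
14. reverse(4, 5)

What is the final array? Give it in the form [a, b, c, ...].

After 1 (swap(5, 2)): [C, F, A, E, D, B, G]
After 2 (rotate_left(4, 6, k=1)): [C, F, A, E, B, G, D]
After 3 (reverse(1, 6)): [C, D, G, B, E, A, F]
After 4 (swap(6, 5)): [C, D, G, B, E, F, A]
After 5 (rotate_left(0, 5, k=1)): [D, G, B, E, F, C, A]
After 6 (rotate_left(3, 6, k=1)): [D, G, B, F, C, A, E]
After 7 (swap(6, 4)): [D, G, B, F, E, A, C]
After 8 (reverse(1, 2)): [D, B, G, F, E, A, C]
After 9 (swap(6, 1)): [D, C, G, F, E, A, B]
After 10 (rotate_left(1, 6, k=3)): [D, E, A, B, C, G, F]
After 11 (rotate_left(0, 4, k=4)): [C, D, E, A, B, G, F]
After 12 (reverse(0, 3)): [A, E, D, C, B, G, F]
After 13 (rotate_left(1, 4, k=2)): [A, C, B, E, D, G, F]
After 14 (reverse(4, 5)): [A, C, B, E, G, D, F]

Answer: [A, C, B, E, G, D, F]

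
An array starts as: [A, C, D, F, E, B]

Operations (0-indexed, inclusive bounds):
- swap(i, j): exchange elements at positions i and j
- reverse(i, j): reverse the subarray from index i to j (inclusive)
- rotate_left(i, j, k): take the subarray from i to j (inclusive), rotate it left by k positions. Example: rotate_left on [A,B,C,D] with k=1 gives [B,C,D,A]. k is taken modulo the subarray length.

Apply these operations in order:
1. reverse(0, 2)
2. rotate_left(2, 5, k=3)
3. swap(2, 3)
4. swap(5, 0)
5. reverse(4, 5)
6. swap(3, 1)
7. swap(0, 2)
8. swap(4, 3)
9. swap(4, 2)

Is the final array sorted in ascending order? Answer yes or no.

Answer: yes

Derivation:
After 1 (reverse(0, 2)): [D, C, A, F, E, B]
After 2 (rotate_left(2, 5, k=3)): [D, C, B, A, F, E]
After 3 (swap(2, 3)): [D, C, A, B, F, E]
After 4 (swap(5, 0)): [E, C, A, B, F, D]
After 5 (reverse(4, 5)): [E, C, A, B, D, F]
After 6 (swap(3, 1)): [E, B, A, C, D, F]
After 7 (swap(0, 2)): [A, B, E, C, D, F]
After 8 (swap(4, 3)): [A, B, E, D, C, F]
After 9 (swap(4, 2)): [A, B, C, D, E, F]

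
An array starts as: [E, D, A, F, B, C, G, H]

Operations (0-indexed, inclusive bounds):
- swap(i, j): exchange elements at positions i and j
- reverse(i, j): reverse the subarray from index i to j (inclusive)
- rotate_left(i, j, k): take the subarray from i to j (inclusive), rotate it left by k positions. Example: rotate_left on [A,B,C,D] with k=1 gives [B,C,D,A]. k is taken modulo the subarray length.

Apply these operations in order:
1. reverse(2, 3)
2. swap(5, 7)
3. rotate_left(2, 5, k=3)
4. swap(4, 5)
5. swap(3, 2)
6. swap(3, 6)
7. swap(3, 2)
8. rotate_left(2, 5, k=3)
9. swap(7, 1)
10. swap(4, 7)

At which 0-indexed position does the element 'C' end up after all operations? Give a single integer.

Answer: 1

Derivation:
After 1 (reverse(2, 3)): [E, D, F, A, B, C, G, H]
After 2 (swap(5, 7)): [E, D, F, A, B, H, G, C]
After 3 (rotate_left(2, 5, k=3)): [E, D, H, F, A, B, G, C]
After 4 (swap(4, 5)): [E, D, H, F, B, A, G, C]
After 5 (swap(3, 2)): [E, D, F, H, B, A, G, C]
After 6 (swap(3, 6)): [E, D, F, G, B, A, H, C]
After 7 (swap(3, 2)): [E, D, G, F, B, A, H, C]
After 8 (rotate_left(2, 5, k=3)): [E, D, A, G, F, B, H, C]
After 9 (swap(7, 1)): [E, C, A, G, F, B, H, D]
After 10 (swap(4, 7)): [E, C, A, G, D, B, H, F]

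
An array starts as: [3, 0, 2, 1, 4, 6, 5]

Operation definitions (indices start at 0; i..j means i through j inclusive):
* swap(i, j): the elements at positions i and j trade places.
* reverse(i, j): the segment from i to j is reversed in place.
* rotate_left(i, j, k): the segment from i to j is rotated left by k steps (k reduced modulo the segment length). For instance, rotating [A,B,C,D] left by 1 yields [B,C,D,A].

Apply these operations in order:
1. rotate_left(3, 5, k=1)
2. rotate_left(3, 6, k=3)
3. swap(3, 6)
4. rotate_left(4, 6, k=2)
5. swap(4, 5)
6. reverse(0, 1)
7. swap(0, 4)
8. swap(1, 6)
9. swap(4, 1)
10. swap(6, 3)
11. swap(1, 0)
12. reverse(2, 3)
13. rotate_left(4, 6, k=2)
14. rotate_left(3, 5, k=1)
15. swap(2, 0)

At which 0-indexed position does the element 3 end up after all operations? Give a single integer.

Answer: 0

Derivation:
After 1 (rotate_left(3, 5, k=1)): [3, 0, 2, 4, 6, 1, 5]
After 2 (rotate_left(3, 6, k=3)): [3, 0, 2, 5, 4, 6, 1]
After 3 (swap(3, 6)): [3, 0, 2, 1, 4, 6, 5]
After 4 (rotate_left(4, 6, k=2)): [3, 0, 2, 1, 5, 4, 6]
After 5 (swap(4, 5)): [3, 0, 2, 1, 4, 5, 6]
After 6 (reverse(0, 1)): [0, 3, 2, 1, 4, 5, 6]
After 7 (swap(0, 4)): [4, 3, 2, 1, 0, 5, 6]
After 8 (swap(1, 6)): [4, 6, 2, 1, 0, 5, 3]
After 9 (swap(4, 1)): [4, 0, 2, 1, 6, 5, 3]
After 10 (swap(6, 3)): [4, 0, 2, 3, 6, 5, 1]
After 11 (swap(1, 0)): [0, 4, 2, 3, 6, 5, 1]
After 12 (reverse(2, 3)): [0, 4, 3, 2, 6, 5, 1]
After 13 (rotate_left(4, 6, k=2)): [0, 4, 3, 2, 1, 6, 5]
After 14 (rotate_left(3, 5, k=1)): [0, 4, 3, 1, 6, 2, 5]
After 15 (swap(2, 0)): [3, 4, 0, 1, 6, 2, 5]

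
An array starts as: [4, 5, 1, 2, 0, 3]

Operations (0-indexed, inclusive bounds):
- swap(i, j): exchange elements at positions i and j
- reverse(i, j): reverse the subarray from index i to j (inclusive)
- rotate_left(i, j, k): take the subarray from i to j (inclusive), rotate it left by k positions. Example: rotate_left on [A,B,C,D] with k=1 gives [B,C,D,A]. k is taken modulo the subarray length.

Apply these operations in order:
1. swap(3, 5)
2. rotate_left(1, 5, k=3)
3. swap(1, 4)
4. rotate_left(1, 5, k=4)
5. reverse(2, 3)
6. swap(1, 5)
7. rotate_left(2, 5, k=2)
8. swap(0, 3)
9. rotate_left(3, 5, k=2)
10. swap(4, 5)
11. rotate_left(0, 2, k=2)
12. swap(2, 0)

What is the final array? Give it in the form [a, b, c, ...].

Answer: [0, 3, 5, 1, 2, 4]

Derivation:
After 1 (swap(3, 5)): [4, 5, 1, 3, 0, 2]
After 2 (rotate_left(1, 5, k=3)): [4, 0, 2, 5, 1, 3]
After 3 (swap(1, 4)): [4, 1, 2, 5, 0, 3]
After 4 (rotate_left(1, 5, k=4)): [4, 3, 1, 2, 5, 0]
After 5 (reverse(2, 3)): [4, 3, 2, 1, 5, 0]
After 6 (swap(1, 5)): [4, 0, 2, 1, 5, 3]
After 7 (rotate_left(2, 5, k=2)): [4, 0, 5, 3, 2, 1]
After 8 (swap(0, 3)): [3, 0, 5, 4, 2, 1]
After 9 (rotate_left(3, 5, k=2)): [3, 0, 5, 1, 4, 2]
After 10 (swap(4, 5)): [3, 0, 5, 1, 2, 4]
After 11 (rotate_left(0, 2, k=2)): [5, 3, 0, 1, 2, 4]
After 12 (swap(2, 0)): [0, 3, 5, 1, 2, 4]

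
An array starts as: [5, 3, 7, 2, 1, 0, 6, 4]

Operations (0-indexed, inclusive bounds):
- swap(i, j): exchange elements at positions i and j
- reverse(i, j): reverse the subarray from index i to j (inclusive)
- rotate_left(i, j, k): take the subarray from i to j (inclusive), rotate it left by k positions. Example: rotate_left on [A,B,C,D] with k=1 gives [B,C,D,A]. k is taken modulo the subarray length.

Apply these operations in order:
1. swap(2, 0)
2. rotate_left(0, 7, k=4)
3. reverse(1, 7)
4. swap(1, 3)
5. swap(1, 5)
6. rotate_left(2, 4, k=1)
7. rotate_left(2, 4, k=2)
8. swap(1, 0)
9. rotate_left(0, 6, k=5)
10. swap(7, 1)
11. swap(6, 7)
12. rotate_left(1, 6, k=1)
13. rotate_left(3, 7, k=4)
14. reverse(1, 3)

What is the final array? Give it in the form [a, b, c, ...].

After 1 (swap(2, 0)): [7, 3, 5, 2, 1, 0, 6, 4]
After 2 (rotate_left(0, 7, k=4)): [1, 0, 6, 4, 7, 3, 5, 2]
After 3 (reverse(1, 7)): [1, 2, 5, 3, 7, 4, 6, 0]
After 4 (swap(1, 3)): [1, 3, 5, 2, 7, 4, 6, 0]
After 5 (swap(1, 5)): [1, 4, 5, 2, 7, 3, 6, 0]
After 6 (rotate_left(2, 4, k=1)): [1, 4, 2, 7, 5, 3, 6, 0]
After 7 (rotate_left(2, 4, k=2)): [1, 4, 5, 2, 7, 3, 6, 0]
After 8 (swap(1, 0)): [4, 1, 5, 2, 7, 3, 6, 0]
After 9 (rotate_left(0, 6, k=5)): [3, 6, 4, 1, 5, 2, 7, 0]
After 10 (swap(7, 1)): [3, 0, 4, 1, 5, 2, 7, 6]
After 11 (swap(6, 7)): [3, 0, 4, 1, 5, 2, 6, 7]
After 12 (rotate_left(1, 6, k=1)): [3, 4, 1, 5, 2, 6, 0, 7]
After 13 (rotate_left(3, 7, k=4)): [3, 4, 1, 7, 5, 2, 6, 0]
After 14 (reverse(1, 3)): [3, 7, 1, 4, 5, 2, 6, 0]

Answer: [3, 7, 1, 4, 5, 2, 6, 0]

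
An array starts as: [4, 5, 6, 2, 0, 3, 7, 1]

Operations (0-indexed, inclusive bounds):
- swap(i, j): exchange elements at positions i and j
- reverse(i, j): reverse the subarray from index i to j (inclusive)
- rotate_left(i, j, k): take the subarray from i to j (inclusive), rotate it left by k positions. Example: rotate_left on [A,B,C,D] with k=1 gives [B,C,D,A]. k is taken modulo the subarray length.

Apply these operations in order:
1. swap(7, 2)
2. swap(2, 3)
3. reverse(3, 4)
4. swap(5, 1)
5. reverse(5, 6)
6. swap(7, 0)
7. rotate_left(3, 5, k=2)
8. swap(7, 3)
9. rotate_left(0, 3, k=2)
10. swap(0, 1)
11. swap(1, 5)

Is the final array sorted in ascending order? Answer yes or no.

Answer: no

Derivation:
After 1 (swap(7, 2)): [4, 5, 1, 2, 0, 3, 7, 6]
After 2 (swap(2, 3)): [4, 5, 2, 1, 0, 3, 7, 6]
After 3 (reverse(3, 4)): [4, 5, 2, 0, 1, 3, 7, 6]
After 4 (swap(5, 1)): [4, 3, 2, 0, 1, 5, 7, 6]
After 5 (reverse(5, 6)): [4, 3, 2, 0, 1, 7, 5, 6]
After 6 (swap(7, 0)): [6, 3, 2, 0, 1, 7, 5, 4]
After 7 (rotate_left(3, 5, k=2)): [6, 3, 2, 7, 0, 1, 5, 4]
After 8 (swap(7, 3)): [6, 3, 2, 4, 0, 1, 5, 7]
After 9 (rotate_left(0, 3, k=2)): [2, 4, 6, 3, 0, 1, 5, 7]
After 10 (swap(0, 1)): [4, 2, 6, 3, 0, 1, 5, 7]
After 11 (swap(1, 5)): [4, 1, 6, 3, 0, 2, 5, 7]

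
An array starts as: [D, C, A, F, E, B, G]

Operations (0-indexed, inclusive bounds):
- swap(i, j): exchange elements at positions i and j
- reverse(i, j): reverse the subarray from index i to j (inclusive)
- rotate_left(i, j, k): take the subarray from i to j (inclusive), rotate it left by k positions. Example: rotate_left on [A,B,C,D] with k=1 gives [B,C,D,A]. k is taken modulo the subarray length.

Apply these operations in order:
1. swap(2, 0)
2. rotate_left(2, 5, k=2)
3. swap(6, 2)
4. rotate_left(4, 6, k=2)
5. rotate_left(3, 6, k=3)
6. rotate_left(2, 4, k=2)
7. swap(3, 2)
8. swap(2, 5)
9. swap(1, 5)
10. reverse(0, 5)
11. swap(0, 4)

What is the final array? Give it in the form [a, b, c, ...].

Answer: [G, F, B, E, C, A, D]

Derivation:
After 1 (swap(2, 0)): [A, C, D, F, E, B, G]
After 2 (rotate_left(2, 5, k=2)): [A, C, E, B, D, F, G]
After 3 (swap(6, 2)): [A, C, G, B, D, F, E]
After 4 (rotate_left(4, 6, k=2)): [A, C, G, B, E, D, F]
After 5 (rotate_left(3, 6, k=3)): [A, C, G, F, B, E, D]
After 6 (rotate_left(2, 4, k=2)): [A, C, B, G, F, E, D]
After 7 (swap(3, 2)): [A, C, G, B, F, E, D]
After 8 (swap(2, 5)): [A, C, E, B, F, G, D]
After 9 (swap(1, 5)): [A, G, E, B, F, C, D]
After 10 (reverse(0, 5)): [C, F, B, E, G, A, D]
After 11 (swap(0, 4)): [G, F, B, E, C, A, D]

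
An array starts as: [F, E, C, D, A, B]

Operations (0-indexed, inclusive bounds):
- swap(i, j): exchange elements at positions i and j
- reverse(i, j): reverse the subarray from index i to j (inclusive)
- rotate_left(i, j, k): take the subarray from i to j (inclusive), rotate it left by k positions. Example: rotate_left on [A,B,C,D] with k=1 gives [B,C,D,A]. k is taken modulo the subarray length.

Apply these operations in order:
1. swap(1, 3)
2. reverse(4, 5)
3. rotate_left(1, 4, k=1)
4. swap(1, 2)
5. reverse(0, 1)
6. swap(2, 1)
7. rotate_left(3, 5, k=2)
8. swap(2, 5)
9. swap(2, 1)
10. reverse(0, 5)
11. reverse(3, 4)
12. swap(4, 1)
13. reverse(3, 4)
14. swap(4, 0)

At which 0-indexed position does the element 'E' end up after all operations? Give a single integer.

Answer: 5

Derivation:
After 1 (swap(1, 3)): [F, D, C, E, A, B]
After 2 (reverse(4, 5)): [F, D, C, E, B, A]
After 3 (rotate_left(1, 4, k=1)): [F, C, E, B, D, A]
After 4 (swap(1, 2)): [F, E, C, B, D, A]
After 5 (reverse(0, 1)): [E, F, C, B, D, A]
After 6 (swap(2, 1)): [E, C, F, B, D, A]
After 7 (rotate_left(3, 5, k=2)): [E, C, F, A, B, D]
After 8 (swap(2, 5)): [E, C, D, A, B, F]
After 9 (swap(2, 1)): [E, D, C, A, B, F]
After 10 (reverse(0, 5)): [F, B, A, C, D, E]
After 11 (reverse(3, 4)): [F, B, A, D, C, E]
After 12 (swap(4, 1)): [F, C, A, D, B, E]
After 13 (reverse(3, 4)): [F, C, A, B, D, E]
After 14 (swap(4, 0)): [D, C, A, B, F, E]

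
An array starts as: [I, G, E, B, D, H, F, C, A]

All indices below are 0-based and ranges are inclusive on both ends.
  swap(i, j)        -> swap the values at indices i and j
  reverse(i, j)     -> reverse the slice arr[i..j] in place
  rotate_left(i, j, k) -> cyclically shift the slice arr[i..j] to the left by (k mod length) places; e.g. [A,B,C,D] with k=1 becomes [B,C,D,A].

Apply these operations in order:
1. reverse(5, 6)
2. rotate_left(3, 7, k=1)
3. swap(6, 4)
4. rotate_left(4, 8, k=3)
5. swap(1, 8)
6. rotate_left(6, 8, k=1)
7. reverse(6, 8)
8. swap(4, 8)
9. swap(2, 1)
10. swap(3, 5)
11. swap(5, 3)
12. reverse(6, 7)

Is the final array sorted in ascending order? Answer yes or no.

After 1 (reverse(5, 6)): [I, G, E, B, D, F, H, C, A]
After 2 (rotate_left(3, 7, k=1)): [I, G, E, D, F, H, C, B, A]
After 3 (swap(6, 4)): [I, G, E, D, C, H, F, B, A]
After 4 (rotate_left(4, 8, k=3)): [I, G, E, D, B, A, C, H, F]
After 5 (swap(1, 8)): [I, F, E, D, B, A, C, H, G]
After 6 (rotate_left(6, 8, k=1)): [I, F, E, D, B, A, H, G, C]
After 7 (reverse(6, 8)): [I, F, E, D, B, A, C, G, H]
After 8 (swap(4, 8)): [I, F, E, D, H, A, C, G, B]
After 9 (swap(2, 1)): [I, E, F, D, H, A, C, G, B]
After 10 (swap(3, 5)): [I, E, F, A, H, D, C, G, B]
After 11 (swap(5, 3)): [I, E, F, D, H, A, C, G, B]
After 12 (reverse(6, 7)): [I, E, F, D, H, A, G, C, B]

Answer: no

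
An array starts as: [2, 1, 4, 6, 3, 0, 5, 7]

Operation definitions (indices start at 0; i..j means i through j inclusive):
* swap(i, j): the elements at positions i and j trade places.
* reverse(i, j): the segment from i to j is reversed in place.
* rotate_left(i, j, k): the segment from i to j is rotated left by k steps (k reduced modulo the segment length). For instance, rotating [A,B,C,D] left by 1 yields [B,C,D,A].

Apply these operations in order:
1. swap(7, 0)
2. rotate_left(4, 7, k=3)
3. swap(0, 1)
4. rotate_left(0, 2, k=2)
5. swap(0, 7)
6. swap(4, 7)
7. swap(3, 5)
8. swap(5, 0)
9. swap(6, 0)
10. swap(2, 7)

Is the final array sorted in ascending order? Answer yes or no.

After 1 (swap(7, 0)): [7, 1, 4, 6, 3, 0, 5, 2]
After 2 (rotate_left(4, 7, k=3)): [7, 1, 4, 6, 2, 3, 0, 5]
After 3 (swap(0, 1)): [1, 7, 4, 6, 2, 3, 0, 5]
After 4 (rotate_left(0, 2, k=2)): [4, 1, 7, 6, 2, 3, 0, 5]
After 5 (swap(0, 7)): [5, 1, 7, 6, 2, 3, 0, 4]
After 6 (swap(4, 7)): [5, 1, 7, 6, 4, 3, 0, 2]
After 7 (swap(3, 5)): [5, 1, 7, 3, 4, 6, 0, 2]
After 8 (swap(5, 0)): [6, 1, 7, 3, 4, 5, 0, 2]
After 9 (swap(6, 0)): [0, 1, 7, 3, 4, 5, 6, 2]
After 10 (swap(2, 7)): [0, 1, 2, 3, 4, 5, 6, 7]

Answer: yes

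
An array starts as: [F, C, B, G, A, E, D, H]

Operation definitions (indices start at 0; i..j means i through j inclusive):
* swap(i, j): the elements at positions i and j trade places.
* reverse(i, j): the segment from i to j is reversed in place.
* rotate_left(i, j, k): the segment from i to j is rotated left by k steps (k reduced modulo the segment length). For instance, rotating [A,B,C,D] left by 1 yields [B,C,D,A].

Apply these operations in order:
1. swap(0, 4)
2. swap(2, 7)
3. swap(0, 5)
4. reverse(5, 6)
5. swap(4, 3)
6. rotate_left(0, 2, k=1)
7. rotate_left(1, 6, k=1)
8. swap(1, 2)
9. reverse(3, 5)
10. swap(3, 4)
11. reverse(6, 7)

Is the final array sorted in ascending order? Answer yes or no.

Answer: no

Derivation:
After 1 (swap(0, 4)): [A, C, B, G, F, E, D, H]
After 2 (swap(2, 7)): [A, C, H, G, F, E, D, B]
After 3 (swap(0, 5)): [E, C, H, G, F, A, D, B]
After 4 (reverse(5, 6)): [E, C, H, G, F, D, A, B]
After 5 (swap(4, 3)): [E, C, H, F, G, D, A, B]
After 6 (rotate_left(0, 2, k=1)): [C, H, E, F, G, D, A, B]
After 7 (rotate_left(1, 6, k=1)): [C, E, F, G, D, A, H, B]
After 8 (swap(1, 2)): [C, F, E, G, D, A, H, B]
After 9 (reverse(3, 5)): [C, F, E, A, D, G, H, B]
After 10 (swap(3, 4)): [C, F, E, D, A, G, H, B]
After 11 (reverse(6, 7)): [C, F, E, D, A, G, B, H]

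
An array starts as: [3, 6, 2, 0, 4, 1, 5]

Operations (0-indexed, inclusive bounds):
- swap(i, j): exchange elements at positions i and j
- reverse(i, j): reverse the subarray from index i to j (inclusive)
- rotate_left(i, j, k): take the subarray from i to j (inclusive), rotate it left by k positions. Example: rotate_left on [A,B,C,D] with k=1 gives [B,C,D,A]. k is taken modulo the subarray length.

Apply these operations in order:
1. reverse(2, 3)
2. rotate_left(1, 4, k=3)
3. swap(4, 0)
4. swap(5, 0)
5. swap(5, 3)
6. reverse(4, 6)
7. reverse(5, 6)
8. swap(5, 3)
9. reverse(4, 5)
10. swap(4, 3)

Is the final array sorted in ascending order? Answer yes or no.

Answer: no

Derivation:
After 1 (reverse(2, 3)): [3, 6, 0, 2, 4, 1, 5]
After 2 (rotate_left(1, 4, k=3)): [3, 4, 6, 0, 2, 1, 5]
After 3 (swap(4, 0)): [2, 4, 6, 0, 3, 1, 5]
After 4 (swap(5, 0)): [1, 4, 6, 0, 3, 2, 5]
After 5 (swap(5, 3)): [1, 4, 6, 2, 3, 0, 5]
After 6 (reverse(4, 6)): [1, 4, 6, 2, 5, 0, 3]
After 7 (reverse(5, 6)): [1, 4, 6, 2, 5, 3, 0]
After 8 (swap(5, 3)): [1, 4, 6, 3, 5, 2, 0]
After 9 (reverse(4, 5)): [1, 4, 6, 3, 2, 5, 0]
After 10 (swap(4, 3)): [1, 4, 6, 2, 3, 5, 0]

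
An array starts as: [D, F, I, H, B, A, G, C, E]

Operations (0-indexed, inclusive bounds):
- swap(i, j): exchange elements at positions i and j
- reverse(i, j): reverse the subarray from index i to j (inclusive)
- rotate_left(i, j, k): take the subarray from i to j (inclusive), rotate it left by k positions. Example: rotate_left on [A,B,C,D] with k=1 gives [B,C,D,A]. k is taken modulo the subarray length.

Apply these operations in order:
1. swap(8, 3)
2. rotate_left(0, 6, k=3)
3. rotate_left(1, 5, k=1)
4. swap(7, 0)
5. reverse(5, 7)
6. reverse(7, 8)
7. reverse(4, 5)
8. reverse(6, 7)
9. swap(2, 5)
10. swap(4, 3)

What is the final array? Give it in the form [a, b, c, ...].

After 1 (swap(8, 3)): [D, F, I, E, B, A, G, C, H]
After 2 (rotate_left(0, 6, k=3)): [E, B, A, G, D, F, I, C, H]
After 3 (rotate_left(1, 5, k=1)): [E, A, G, D, F, B, I, C, H]
After 4 (swap(7, 0)): [C, A, G, D, F, B, I, E, H]
After 5 (reverse(5, 7)): [C, A, G, D, F, E, I, B, H]
After 6 (reverse(7, 8)): [C, A, G, D, F, E, I, H, B]
After 7 (reverse(4, 5)): [C, A, G, D, E, F, I, H, B]
After 8 (reverse(6, 7)): [C, A, G, D, E, F, H, I, B]
After 9 (swap(2, 5)): [C, A, F, D, E, G, H, I, B]
After 10 (swap(4, 3)): [C, A, F, E, D, G, H, I, B]

Answer: [C, A, F, E, D, G, H, I, B]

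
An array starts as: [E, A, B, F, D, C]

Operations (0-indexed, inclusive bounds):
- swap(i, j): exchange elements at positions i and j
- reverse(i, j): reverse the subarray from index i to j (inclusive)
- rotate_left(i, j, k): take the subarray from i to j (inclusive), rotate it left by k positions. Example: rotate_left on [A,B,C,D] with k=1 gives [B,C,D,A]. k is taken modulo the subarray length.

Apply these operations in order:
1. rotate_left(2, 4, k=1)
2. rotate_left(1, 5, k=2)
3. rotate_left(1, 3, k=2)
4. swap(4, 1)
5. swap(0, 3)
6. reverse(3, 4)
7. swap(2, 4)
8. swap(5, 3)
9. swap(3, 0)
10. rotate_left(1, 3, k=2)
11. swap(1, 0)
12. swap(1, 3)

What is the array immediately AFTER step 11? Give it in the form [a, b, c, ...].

Answer: [B, F, A, E, D, C]

Derivation:
After 1 (rotate_left(2, 4, k=1)): [E, A, F, D, B, C]
After 2 (rotate_left(1, 5, k=2)): [E, D, B, C, A, F]
After 3 (rotate_left(1, 3, k=2)): [E, C, D, B, A, F]
After 4 (swap(4, 1)): [E, A, D, B, C, F]
After 5 (swap(0, 3)): [B, A, D, E, C, F]
After 6 (reverse(3, 4)): [B, A, D, C, E, F]
After 7 (swap(2, 4)): [B, A, E, C, D, F]
After 8 (swap(5, 3)): [B, A, E, F, D, C]
After 9 (swap(3, 0)): [F, A, E, B, D, C]
After 10 (rotate_left(1, 3, k=2)): [F, B, A, E, D, C]
After 11 (swap(1, 0)): [B, F, A, E, D, C]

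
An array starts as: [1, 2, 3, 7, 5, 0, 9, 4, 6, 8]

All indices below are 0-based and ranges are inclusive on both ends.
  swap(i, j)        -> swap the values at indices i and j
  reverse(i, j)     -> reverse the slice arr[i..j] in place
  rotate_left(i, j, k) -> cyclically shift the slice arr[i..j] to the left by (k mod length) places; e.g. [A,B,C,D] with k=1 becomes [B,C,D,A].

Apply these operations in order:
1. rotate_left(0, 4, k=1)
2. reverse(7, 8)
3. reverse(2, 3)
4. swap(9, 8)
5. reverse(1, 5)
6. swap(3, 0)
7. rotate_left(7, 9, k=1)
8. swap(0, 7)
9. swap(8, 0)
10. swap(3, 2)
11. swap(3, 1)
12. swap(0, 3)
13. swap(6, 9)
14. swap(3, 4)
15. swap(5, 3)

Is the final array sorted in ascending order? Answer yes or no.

Answer: yes

Derivation:
After 1 (rotate_left(0, 4, k=1)): [2, 3, 7, 5, 1, 0, 9, 4, 6, 8]
After 2 (reverse(7, 8)): [2, 3, 7, 5, 1, 0, 9, 6, 4, 8]
After 3 (reverse(2, 3)): [2, 3, 5, 7, 1, 0, 9, 6, 4, 8]
After 4 (swap(9, 8)): [2, 3, 5, 7, 1, 0, 9, 6, 8, 4]
After 5 (reverse(1, 5)): [2, 0, 1, 7, 5, 3, 9, 6, 8, 4]
After 6 (swap(3, 0)): [7, 0, 1, 2, 5, 3, 9, 6, 8, 4]
After 7 (rotate_left(7, 9, k=1)): [7, 0, 1, 2, 5, 3, 9, 8, 4, 6]
After 8 (swap(0, 7)): [8, 0, 1, 2, 5, 3, 9, 7, 4, 6]
After 9 (swap(8, 0)): [4, 0, 1, 2, 5, 3, 9, 7, 8, 6]
After 10 (swap(3, 2)): [4, 0, 2, 1, 5, 3, 9, 7, 8, 6]
After 11 (swap(3, 1)): [4, 1, 2, 0, 5, 3, 9, 7, 8, 6]
After 12 (swap(0, 3)): [0, 1, 2, 4, 5, 3, 9, 7, 8, 6]
After 13 (swap(6, 9)): [0, 1, 2, 4, 5, 3, 6, 7, 8, 9]
After 14 (swap(3, 4)): [0, 1, 2, 5, 4, 3, 6, 7, 8, 9]
After 15 (swap(5, 3)): [0, 1, 2, 3, 4, 5, 6, 7, 8, 9]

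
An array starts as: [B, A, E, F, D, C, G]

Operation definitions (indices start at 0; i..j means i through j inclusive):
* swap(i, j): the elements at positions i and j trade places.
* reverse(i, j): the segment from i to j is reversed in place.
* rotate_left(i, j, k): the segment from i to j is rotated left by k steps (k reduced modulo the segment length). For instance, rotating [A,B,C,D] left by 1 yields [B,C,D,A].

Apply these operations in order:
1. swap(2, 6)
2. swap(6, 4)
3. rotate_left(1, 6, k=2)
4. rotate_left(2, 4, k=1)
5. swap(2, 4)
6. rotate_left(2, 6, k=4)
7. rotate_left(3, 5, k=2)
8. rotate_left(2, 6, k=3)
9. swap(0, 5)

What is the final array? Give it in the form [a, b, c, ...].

After 1 (swap(2, 6)): [B, A, G, F, D, C, E]
After 2 (swap(6, 4)): [B, A, G, F, E, C, D]
After 3 (rotate_left(1, 6, k=2)): [B, F, E, C, D, A, G]
After 4 (rotate_left(2, 4, k=1)): [B, F, C, D, E, A, G]
After 5 (swap(2, 4)): [B, F, E, D, C, A, G]
After 6 (rotate_left(2, 6, k=4)): [B, F, G, E, D, C, A]
After 7 (rotate_left(3, 5, k=2)): [B, F, G, C, E, D, A]
After 8 (rotate_left(2, 6, k=3)): [B, F, D, A, G, C, E]
After 9 (swap(0, 5)): [C, F, D, A, G, B, E]

Answer: [C, F, D, A, G, B, E]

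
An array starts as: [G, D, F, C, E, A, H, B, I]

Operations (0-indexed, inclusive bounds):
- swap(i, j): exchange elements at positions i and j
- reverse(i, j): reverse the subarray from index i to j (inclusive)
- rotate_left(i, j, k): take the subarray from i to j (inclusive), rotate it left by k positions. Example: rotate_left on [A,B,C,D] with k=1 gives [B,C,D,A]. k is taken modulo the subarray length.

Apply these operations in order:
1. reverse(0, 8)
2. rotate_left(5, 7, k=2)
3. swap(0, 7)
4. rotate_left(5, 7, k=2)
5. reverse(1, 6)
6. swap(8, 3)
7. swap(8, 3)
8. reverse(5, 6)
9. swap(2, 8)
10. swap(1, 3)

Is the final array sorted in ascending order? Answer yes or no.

After 1 (reverse(0, 8)): [I, B, H, A, E, C, F, D, G]
After 2 (rotate_left(5, 7, k=2)): [I, B, H, A, E, D, C, F, G]
After 3 (swap(0, 7)): [F, B, H, A, E, D, C, I, G]
After 4 (rotate_left(5, 7, k=2)): [F, B, H, A, E, I, D, C, G]
After 5 (reverse(1, 6)): [F, D, I, E, A, H, B, C, G]
After 6 (swap(8, 3)): [F, D, I, G, A, H, B, C, E]
After 7 (swap(8, 3)): [F, D, I, E, A, H, B, C, G]
After 8 (reverse(5, 6)): [F, D, I, E, A, B, H, C, G]
After 9 (swap(2, 8)): [F, D, G, E, A, B, H, C, I]
After 10 (swap(1, 3)): [F, E, G, D, A, B, H, C, I]

Answer: no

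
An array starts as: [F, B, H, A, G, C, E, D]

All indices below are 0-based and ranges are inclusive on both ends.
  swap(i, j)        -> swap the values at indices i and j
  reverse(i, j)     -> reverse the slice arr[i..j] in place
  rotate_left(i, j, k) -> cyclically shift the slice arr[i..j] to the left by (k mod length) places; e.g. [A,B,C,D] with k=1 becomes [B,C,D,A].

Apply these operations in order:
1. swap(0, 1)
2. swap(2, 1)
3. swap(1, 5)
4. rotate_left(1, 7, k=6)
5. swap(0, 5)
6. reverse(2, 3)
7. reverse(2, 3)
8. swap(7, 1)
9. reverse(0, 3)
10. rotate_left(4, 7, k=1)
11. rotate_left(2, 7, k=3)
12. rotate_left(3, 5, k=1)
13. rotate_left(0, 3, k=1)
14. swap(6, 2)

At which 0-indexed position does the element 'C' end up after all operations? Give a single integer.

Answer: 0

Derivation:
After 1 (swap(0, 1)): [B, F, H, A, G, C, E, D]
After 2 (swap(2, 1)): [B, H, F, A, G, C, E, D]
After 3 (swap(1, 5)): [B, C, F, A, G, H, E, D]
After 4 (rotate_left(1, 7, k=6)): [B, D, C, F, A, G, H, E]
After 5 (swap(0, 5)): [G, D, C, F, A, B, H, E]
After 6 (reverse(2, 3)): [G, D, F, C, A, B, H, E]
After 7 (reverse(2, 3)): [G, D, C, F, A, B, H, E]
After 8 (swap(7, 1)): [G, E, C, F, A, B, H, D]
After 9 (reverse(0, 3)): [F, C, E, G, A, B, H, D]
After 10 (rotate_left(4, 7, k=1)): [F, C, E, G, B, H, D, A]
After 11 (rotate_left(2, 7, k=3)): [F, C, H, D, A, E, G, B]
After 12 (rotate_left(3, 5, k=1)): [F, C, H, A, E, D, G, B]
After 13 (rotate_left(0, 3, k=1)): [C, H, A, F, E, D, G, B]
After 14 (swap(6, 2)): [C, H, G, F, E, D, A, B]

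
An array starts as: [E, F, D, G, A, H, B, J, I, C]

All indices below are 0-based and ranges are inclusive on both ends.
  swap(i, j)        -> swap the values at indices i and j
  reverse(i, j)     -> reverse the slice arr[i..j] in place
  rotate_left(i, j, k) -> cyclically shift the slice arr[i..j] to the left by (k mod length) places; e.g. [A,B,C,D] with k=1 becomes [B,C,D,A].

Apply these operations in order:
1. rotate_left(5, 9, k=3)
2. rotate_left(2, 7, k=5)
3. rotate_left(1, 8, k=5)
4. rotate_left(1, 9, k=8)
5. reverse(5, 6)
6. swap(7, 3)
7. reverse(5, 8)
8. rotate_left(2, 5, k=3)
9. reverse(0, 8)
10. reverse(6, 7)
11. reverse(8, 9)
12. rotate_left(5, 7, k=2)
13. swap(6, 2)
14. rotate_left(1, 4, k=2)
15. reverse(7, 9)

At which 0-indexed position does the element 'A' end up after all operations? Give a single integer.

After 1 (rotate_left(5, 9, k=3)): [E, F, D, G, A, I, C, H, B, J]
After 2 (rotate_left(2, 7, k=5)): [E, F, H, D, G, A, I, C, B, J]
After 3 (rotate_left(1, 8, k=5)): [E, I, C, B, F, H, D, G, A, J]
After 4 (rotate_left(1, 9, k=8)): [E, J, I, C, B, F, H, D, G, A]
After 5 (reverse(5, 6)): [E, J, I, C, B, H, F, D, G, A]
After 6 (swap(7, 3)): [E, J, I, D, B, H, F, C, G, A]
After 7 (reverse(5, 8)): [E, J, I, D, B, G, C, F, H, A]
After 8 (rotate_left(2, 5, k=3)): [E, J, G, I, D, B, C, F, H, A]
After 9 (reverse(0, 8)): [H, F, C, B, D, I, G, J, E, A]
After 10 (reverse(6, 7)): [H, F, C, B, D, I, J, G, E, A]
After 11 (reverse(8, 9)): [H, F, C, B, D, I, J, G, A, E]
After 12 (rotate_left(5, 7, k=2)): [H, F, C, B, D, G, I, J, A, E]
After 13 (swap(6, 2)): [H, F, I, B, D, G, C, J, A, E]
After 14 (rotate_left(1, 4, k=2)): [H, B, D, F, I, G, C, J, A, E]
After 15 (reverse(7, 9)): [H, B, D, F, I, G, C, E, A, J]

Answer: 8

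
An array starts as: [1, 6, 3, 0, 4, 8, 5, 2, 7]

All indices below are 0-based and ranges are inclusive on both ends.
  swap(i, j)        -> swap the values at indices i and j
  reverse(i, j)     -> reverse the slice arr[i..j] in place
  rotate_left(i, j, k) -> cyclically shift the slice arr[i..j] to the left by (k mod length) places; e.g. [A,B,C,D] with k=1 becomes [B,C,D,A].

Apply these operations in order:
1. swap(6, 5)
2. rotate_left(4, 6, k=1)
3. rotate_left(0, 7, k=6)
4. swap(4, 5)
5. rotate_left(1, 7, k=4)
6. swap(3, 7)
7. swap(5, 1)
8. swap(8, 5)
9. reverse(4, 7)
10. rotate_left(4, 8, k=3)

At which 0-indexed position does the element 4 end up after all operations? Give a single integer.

Answer: 0

Derivation:
After 1 (swap(6, 5)): [1, 6, 3, 0, 4, 5, 8, 2, 7]
After 2 (rotate_left(4, 6, k=1)): [1, 6, 3, 0, 5, 8, 4, 2, 7]
After 3 (rotate_left(0, 7, k=6)): [4, 2, 1, 6, 3, 0, 5, 8, 7]
After 4 (swap(4, 5)): [4, 2, 1, 6, 0, 3, 5, 8, 7]
After 5 (rotate_left(1, 7, k=4)): [4, 3, 5, 8, 2, 1, 6, 0, 7]
After 6 (swap(3, 7)): [4, 3, 5, 0, 2, 1, 6, 8, 7]
After 7 (swap(5, 1)): [4, 1, 5, 0, 2, 3, 6, 8, 7]
After 8 (swap(8, 5)): [4, 1, 5, 0, 2, 7, 6, 8, 3]
After 9 (reverse(4, 7)): [4, 1, 5, 0, 8, 6, 7, 2, 3]
After 10 (rotate_left(4, 8, k=3)): [4, 1, 5, 0, 2, 3, 8, 6, 7]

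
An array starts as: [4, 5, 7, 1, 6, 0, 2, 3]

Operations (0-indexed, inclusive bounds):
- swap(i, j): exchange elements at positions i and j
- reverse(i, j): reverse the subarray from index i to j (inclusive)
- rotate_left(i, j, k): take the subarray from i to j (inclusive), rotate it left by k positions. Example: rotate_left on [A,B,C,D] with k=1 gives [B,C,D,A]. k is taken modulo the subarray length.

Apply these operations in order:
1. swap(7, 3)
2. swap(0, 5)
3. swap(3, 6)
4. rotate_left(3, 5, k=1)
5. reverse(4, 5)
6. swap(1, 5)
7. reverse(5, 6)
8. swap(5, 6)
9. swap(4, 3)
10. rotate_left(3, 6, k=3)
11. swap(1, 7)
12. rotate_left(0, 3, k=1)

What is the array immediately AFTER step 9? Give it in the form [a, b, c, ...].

After 1 (swap(7, 3)): [4, 5, 7, 3, 6, 0, 2, 1]
After 2 (swap(0, 5)): [0, 5, 7, 3, 6, 4, 2, 1]
After 3 (swap(3, 6)): [0, 5, 7, 2, 6, 4, 3, 1]
After 4 (rotate_left(3, 5, k=1)): [0, 5, 7, 6, 4, 2, 3, 1]
After 5 (reverse(4, 5)): [0, 5, 7, 6, 2, 4, 3, 1]
After 6 (swap(1, 5)): [0, 4, 7, 6, 2, 5, 3, 1]
After 7 (reverse(5, 6)): [0, 4, 7, 6, 2, 3, 5, 1]
After 8 (swap(5, 6)): [0, 4, 7, 6, 2, 5, 3, 1]
After 9 (swap(4, 3)): [0, 4, 7, 2, 6, 5, 3, 1]

Answer: [0, 4, 7, 2, 6, 5, 3, 1]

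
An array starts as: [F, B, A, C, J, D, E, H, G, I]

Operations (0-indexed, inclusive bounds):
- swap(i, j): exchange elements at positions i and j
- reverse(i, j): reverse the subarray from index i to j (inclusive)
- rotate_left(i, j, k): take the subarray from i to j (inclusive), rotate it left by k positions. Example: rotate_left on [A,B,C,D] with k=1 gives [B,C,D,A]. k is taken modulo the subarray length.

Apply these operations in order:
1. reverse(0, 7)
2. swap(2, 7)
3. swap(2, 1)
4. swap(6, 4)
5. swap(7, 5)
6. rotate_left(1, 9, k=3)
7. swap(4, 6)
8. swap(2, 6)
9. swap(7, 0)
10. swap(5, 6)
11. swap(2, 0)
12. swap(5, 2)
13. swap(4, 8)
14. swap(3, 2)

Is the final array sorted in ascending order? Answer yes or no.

After 1 (reverse(0, 7)): [H, E, D, J, C, A, B, F, G, I]
After 2 (swap(2, 7)): [H, E, F, J, C, A, B, D, G, I]
After 3 (swap(2, 1)): [H, F, E, J, C, A, B, D, G, I]
After 4 (swap(6, 4)): [H, F, E, J, B, A, C, D, G, I]
After 5 (swap(7, 5)): [H, F, E, J, B, D, C, A, G, I]
After 6 (rotate_left(1, 9, k=3)): [H, B, D, C, A, G, I, F, E, J]
After 7 (swap(4, 6)): [H, B, D, C, I, G, A, F, E, J]
After 8 (swap(2, 6)): [H, B, A, C, I, G, D, F, E, J]
After 9 (swap(7, 0)): [F, B, A, C, I, G, D, H, E, J]
After 10 (swap(5, 6)): [F, B, A, C, I, D, G, H, E, J]
After 11 (swap(2, 0)): [A, B, F, C, I, D, G, H, E, J]
After 12 (swap(5, 2)): [A, B, D, C, I, F, G, H, E, J]
After 13 (swap(4, 8)): [A, B, D, C, E, F, G, H, I, J]
After 14 (swap(3, 2)): [A, B, C, D, E, F, G, H, I, J]

Answer: yes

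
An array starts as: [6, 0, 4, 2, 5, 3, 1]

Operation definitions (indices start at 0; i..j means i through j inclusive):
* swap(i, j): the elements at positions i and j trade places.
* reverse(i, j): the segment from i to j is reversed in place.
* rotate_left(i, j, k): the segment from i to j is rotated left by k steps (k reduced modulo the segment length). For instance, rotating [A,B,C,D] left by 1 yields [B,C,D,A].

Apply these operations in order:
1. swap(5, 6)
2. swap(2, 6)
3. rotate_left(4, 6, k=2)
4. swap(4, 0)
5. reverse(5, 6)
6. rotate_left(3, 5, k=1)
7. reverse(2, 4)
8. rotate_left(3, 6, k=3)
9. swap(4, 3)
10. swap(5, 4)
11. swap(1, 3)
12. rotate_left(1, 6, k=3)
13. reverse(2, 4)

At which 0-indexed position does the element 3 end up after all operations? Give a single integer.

Answer: 1

Derivation:
After 1 (swap(5, 6)): [6, 0, 4, 2, 5, 1, 3]
After 2 (swap(2, 6)): [6, 0, 3, 2, 5, 1, 4]
After 3 (rotate_left(4, 6, k=2)): [6, 0, 3, 2, 4, 5, 1]
After 4 (swap(4, 0)): [4, 0, 3, 2, 6, 5, 1]
After 5 (reverse(5, 6)): [4, 0, 3, 2, 6, 1, 5]
After 6 (rotate_left(3, 5, k=1)): [4, 0, 3, 6, 1, 2, 5]
After 7 (reverse(2, 4)): [4, 0, 1, 6, 3, 2, 5]
After 8 (rotate_left(3, 6, k=3)): [4, 0, 1, 5, 6, 3, 2]
After 9 (swap(4, 3)): [4, 0, 1, 6, 5, 3, 2]
After 10 (swap(5, 4)): [4, 0, 1, 6, 3, 5, 2]
After 11 (swap(1, 3)): [4, 6, 1, 0, 3, 5, 2]
After 12 (rotate_left(1, 6, k=3)): [4, 3, 5, 2, 6, 1, 0]
After 13 (reverse(2, 4)): [4, 3, 6, 2, 5, 1, 0]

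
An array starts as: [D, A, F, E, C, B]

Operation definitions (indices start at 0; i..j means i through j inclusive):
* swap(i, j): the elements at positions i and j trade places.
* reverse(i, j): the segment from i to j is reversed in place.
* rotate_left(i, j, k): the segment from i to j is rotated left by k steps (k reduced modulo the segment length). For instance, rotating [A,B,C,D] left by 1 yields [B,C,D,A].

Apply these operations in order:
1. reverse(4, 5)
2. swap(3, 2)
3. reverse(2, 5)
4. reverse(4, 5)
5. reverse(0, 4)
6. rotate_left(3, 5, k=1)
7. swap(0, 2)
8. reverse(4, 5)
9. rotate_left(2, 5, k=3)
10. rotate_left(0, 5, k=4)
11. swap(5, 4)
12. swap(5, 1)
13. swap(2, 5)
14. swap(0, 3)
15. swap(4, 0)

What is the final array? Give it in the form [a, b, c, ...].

After 1 (reverse(4, 5)): [D, A, F, E, B, C]
After 2 (swap(3, 2)): [D, A, E, F, B, C]
After 3 (reverse(2, 5)): [D, A, C, B, F, E]
After 4 (reverse(4, 5)): [D, A, C, B, E, F]
After 5 (reverse(0, 4)): [E, B, C, A, D, F]
After 6 (rotate_left(3, 5, k=1)): [E, B, C, D, F, A]
After 7 (swap(0, 2)): [C, B, E, D, F, A]
After 8 (reverse(4, 5)): [C, B, E, D, A, F]
After 9 (rotate_left(2, 5, k=3)): [C, B, F, E, D, A]
After 10 (rotate_left(0, 5, k=4)): [D, A, C, B, F, E]
After 11 (swap(5, 4)): [D, A, C, B, E, F]
After 12 (swap(5, 1)): [D, F, C, B, E, A]
After 13 (swap(2, 5)): [D, F, A, B, E, C]
After 14 (swap(0, 3)): [B, F, A, D, E, C]
After 15 (swap(4, 0)): [E, F, A, D, B, C]

Answer: [E, F, A, D, B, C]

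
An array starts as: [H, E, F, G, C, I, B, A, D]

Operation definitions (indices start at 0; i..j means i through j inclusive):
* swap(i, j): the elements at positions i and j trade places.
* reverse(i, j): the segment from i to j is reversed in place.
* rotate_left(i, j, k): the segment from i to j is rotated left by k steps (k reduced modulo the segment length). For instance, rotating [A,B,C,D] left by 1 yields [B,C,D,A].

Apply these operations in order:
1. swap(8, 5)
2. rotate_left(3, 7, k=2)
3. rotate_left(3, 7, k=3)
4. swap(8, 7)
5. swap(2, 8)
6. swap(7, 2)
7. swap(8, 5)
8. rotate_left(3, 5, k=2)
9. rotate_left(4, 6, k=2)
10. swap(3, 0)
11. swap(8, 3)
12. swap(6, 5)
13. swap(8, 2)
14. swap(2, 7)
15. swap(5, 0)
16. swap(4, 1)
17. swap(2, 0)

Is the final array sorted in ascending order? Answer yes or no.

After 1 (swap(8, 5)): [H, E, F, G, C, D, B, A, I]
After 2 (rotate_left(3, 7, k=2)): [H, E, F, D, B, A, G, C, I]
After 3 (rotate_left(3, 7, k=3)): [H, E, F, G, C, D, B, A, I]
After 4 (swap(8, 7)): [H, E, F, G, C, D, B, I, A]
After 5 (swap(2, 8)): [H, E, A, G, C, D, B, I, F]
After 6 (swap(7, 2)): [H, E, I, G, C, D, B, A, F]
After 7 (swap(8, 5)): [H, E, I, G, C, F, B, A, D]
After 8 (rotate_left(3, 5, k=2)): [H, E, I, F, G, C, B, A, D]
After 9 (rotate_left(4, 6, k=2)): [H, E, I, F, B, G, C, A, D]
After 10 (swap(3, 0)): [F, E, I, H, B, G, C, A, D]
After 11 (swap(8, 3)): [F, E, I, D, B, G, C, A, H]
After 12 (swap(6, 5)): [F, E, I, D, B, C, G, A, H]
After 13 (swap(8, 2)): [F, E, H, D, B, C, G, A, I]
After 14 (swap(2, 7)): [F, E, A, D, B, C, G, H, I]
After 15 (swap(5, 0)): [C, E, A, D, B, F, G, H, I]
After 16 (swap(4, 1)): [C, B, A, D, E, F, G, H, I]
After 17 (swap(2, 0)): [A, B, C, D, E, F, G, H, I]

Answer: yes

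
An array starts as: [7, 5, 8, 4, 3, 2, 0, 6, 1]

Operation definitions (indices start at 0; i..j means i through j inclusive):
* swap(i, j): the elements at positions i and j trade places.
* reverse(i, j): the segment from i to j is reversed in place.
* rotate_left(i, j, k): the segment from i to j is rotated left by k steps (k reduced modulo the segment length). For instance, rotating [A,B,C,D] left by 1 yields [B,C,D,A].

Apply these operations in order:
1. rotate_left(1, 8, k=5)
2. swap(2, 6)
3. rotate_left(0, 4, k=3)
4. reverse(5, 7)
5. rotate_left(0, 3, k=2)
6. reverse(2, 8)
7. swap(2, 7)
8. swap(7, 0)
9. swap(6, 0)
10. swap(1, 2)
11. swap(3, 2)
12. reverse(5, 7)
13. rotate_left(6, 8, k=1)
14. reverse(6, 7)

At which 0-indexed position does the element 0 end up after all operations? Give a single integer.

After 1 (rotate_left(1, 8, k=5)): [7, 0, 6, 1, 5, 8, 4, 3, 2]
After 2 (swap(2, 6)): [7, 0, 4, 1, 5, 8, 6, 3, 2]
After 3 (rotate_left(0, 4, k=3)): [1, 5, 7, 0, 4, 8, 6, 3, 2]
After 4 (reverse(5, 7)): [1, 5, 7, 0, 4, 3, 6, 8, 2]
After 5 (rotate_left(0, 3, k=2)): [7, 0, 1, 5, 4, 3, 6, 8, 2]
After 6 (reverse(2, 8)): [7, 0, 2, 8, 6, 3, 4, 5, 1]
After 7 (swap(2, 7)): [7, 0, 5, 8, 6, 3, 4, 2, 1]
After 8 (swap(7, 0)): [2, 0, 5, 8, 6, 3, 4, 7, 1]
After 9 (swap(6, 0)): [4, 0, 5, 8, 6, 3, 2, 7, 1]
After 10 (swap(1, 2)): [4, 5, 0, 8, 6, 3, 2, 7, 1]
After 11 (swap(3, 2)): [4, 5, 8, 0, 6, 3, 2, 7, 1]
After 12 (reverse(5, 7)): [4, 5, 8, 0, 6, 7, 2, 3, 1]
After 13 (rotate_left(6, 8, k=1)): [4, 5, 8, 0, 6, 7, 3, 1, 2]
After 14 (reverse(6, 7)): [4, 5, 8, 0, 6, 7, 1, 3, 2]

Answer: 3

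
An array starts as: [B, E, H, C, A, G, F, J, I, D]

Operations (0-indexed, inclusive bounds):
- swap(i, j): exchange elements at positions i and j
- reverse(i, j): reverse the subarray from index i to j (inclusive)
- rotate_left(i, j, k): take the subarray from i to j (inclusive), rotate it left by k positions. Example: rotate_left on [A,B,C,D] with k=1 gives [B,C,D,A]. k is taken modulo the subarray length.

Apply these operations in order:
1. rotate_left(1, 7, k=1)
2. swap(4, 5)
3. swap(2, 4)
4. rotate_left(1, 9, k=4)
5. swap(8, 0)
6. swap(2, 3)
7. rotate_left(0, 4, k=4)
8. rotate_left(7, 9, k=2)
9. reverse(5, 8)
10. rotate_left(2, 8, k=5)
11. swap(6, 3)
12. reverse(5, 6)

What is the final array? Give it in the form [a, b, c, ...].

Answer: [I, A, H, J, G, D, E, F, C, B]

Derivation:
After 1 (rotate_left(1, 7, k=1)): [B, H, C, A, G, F, J, E, I, D]
After 2 (swap(4, 5)): [B, H, C, A, F, G, J, E, I, D]
After 3 (swap(2, 4)): [B, H, F, A, C, G, J, E, I, D]
After 4 (rotate_left(1, 9, k=4)): [B, G, J, E, I, D, H, F, A, C]
After 5 (swap(8, 0)): [A, G, J, E, I, D, H, F, B, C]
After 6 (swap(2, 3)): [A, G, E, J, I, D, H, F, B, C]
After 7 (rotate_left(0, 4, k=4)): [I, A, G, E, J, D, H, F, B, C]
After 8 (rotate_left(7, 9, k=2)): [I, A, G, E, J, D, H, C, F, B]
After 9 (reverse(5, 8)): [I, A, G, E, J, F, C, H, D, B]
After 10 (rotate_left(2, 8, k=5)): [I, A, H, D, G, E, J, F, C, B]
After 11 (swap(6, 3)): [I, A, H, J, G, E, D, F, C, B]
After 12 (reverse(5, 6)): [I, A, H, J, G, D, E, F, C, B]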